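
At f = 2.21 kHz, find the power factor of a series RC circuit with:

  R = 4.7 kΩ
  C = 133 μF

Step 1 — Angular frequency: ω = 2π·f = 2π·2210 = 1.389e+04 rad/s.
Step 2 — Component impedances:
  R: Z = R = 4700 Ω
  C: Z = 1/(jωC) = -j/(ω·C) = 0 - j0.5415 Ω
Step 3 — Series combination: Z_total = R + C = 4700 - j0.5415 Ω = 4700∠-0.0° Ω.
Step 4 — Power factor: PF = cos(φ) = Re(Z)/|Z| = 4700/4700 = 1.
Step 5 — Type: Im(Z) = -0.5415 ⇒ leading (phase φ = -0.0°).

PF = 1 (leading, φ = -0.0°)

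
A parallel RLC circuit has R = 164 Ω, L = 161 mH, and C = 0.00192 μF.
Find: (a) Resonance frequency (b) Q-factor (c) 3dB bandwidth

Step 1 — Resonance: ω₀ = 1/√(LC) = 1/√(0.161·1.92e-09) = 5.688e+04 rad/s.
Step 2 — f₀ = ω₀/(2π) = 9052 Hz.
Step 3 — Parallel Q: Q = R/(ω₀L) = 164/(5.688e+04·0.161) = 0.01791.
Step 4 — Bandwidth: Δω = ω₀/Q = 3.176e+06 rad/s; BW = Δω/(2π) = 5.054e+05 Hz.

(a) f₀ = 9052 Hz  (b) Q = 0.01791  (c) BW = 5.054e+05 Hz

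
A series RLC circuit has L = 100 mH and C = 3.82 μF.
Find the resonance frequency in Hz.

Step 1 — Resonance condition Im(Z)=0 gives ω₀ = 1/√(LC).
Step 2 — ω₀ = 1/√(0.1·3.82e-06) = 1618 rad/s.
Step 3 — f₀ = ω₀/(2π) = 257.5 Hz.

f₀ = 257.5 Hz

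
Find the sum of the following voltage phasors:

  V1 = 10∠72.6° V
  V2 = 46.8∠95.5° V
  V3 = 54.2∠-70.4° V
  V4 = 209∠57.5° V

Step 1 — Convert each phasor to rectangular form:
  V1 = 10·(cos(72.6°) + j·sin(72.6°)) = 2.99 + j9.542 V
  V2 = 46.8·(cos(95.5°) + j·sin(95.5°)) = -4.486 + j46.58 V
  V3 = 54.2·(cos(-70.4°) + j·sin(-70.4°)) = 18.18 - j51.06 V
  V4 = 209·(cos(57.5°) + j·sin(57.5°)) = 112.3 + j176.3 V
Step 2 — Sum components: V_total = 129 + j181.3 V.
Step 3 — Convert to polar: |V_total| = 222.5 V, ∠V_total = 54.6°.

V_total = 222.5∠54.6° V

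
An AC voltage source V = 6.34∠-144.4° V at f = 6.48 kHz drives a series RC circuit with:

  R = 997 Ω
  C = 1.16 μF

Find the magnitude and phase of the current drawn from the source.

Step 1 — Angular frequency: ω = 2π·f = 2π·6480 = 4.072e+04 rad/s.
Step 2 — Component impedances:
  R: Z = R = 997 Ω
  C: Z = 1/(jωC) = -j/(ω·C) = 0 - j21.17 Ω
Step 3 — Series combination: Z_total = R + C = 997 - j21.17 Ω = 997.2∠-1.2° Ω.
Step 4 — Source phasor: V = 6.34∠-144.4° V = -5.155 - j3.691 V.
Step 5 — Ohm's law: I = V / Z_total = (-5.155 - j3.691) / (997 - j21.17) = -0.00509 - j0.00381 A.
Step 6 — Convert to polar: |I| = 0.006358 A, ∠I = -143.2°.

I = 0.006358∠-143.2° A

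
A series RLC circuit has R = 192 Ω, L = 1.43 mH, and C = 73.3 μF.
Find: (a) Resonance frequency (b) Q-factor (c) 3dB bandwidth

Step 1 — Resonance: ω₀ = 1/√(LC) = 1/√(0.00143·7.33e-05) = 3089 rad/s.
Step 2 — f₀ = ω₀/(2π) = 491.6 Hz.
Step 3 — Series Q: Q = ω₀L/R = 3089·0.00143/192 = 0.023.
Step 4 — Bandwidth: Δω = ω₀/Q = 1.343e+05 rad/s; BW = Δω/(2π) = 2.137e+04 Hz.

(a) f₀ = 491.6 Hz  (b) Q = 0.023  (c) BW = 2.137e+04 Hz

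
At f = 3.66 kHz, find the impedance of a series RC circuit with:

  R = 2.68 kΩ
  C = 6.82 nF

Step 1 — Angular frequency: ω = 2π·f = 2π·3660 = 2.3e+04 rad/s.
Step 2 — Component impedances:
  R: Z = R = 2680 Ω
  C: Z = 1/(jωC) = -j/(ω·C) = 0 - j6376 Ω
Step 3 — Series combination: Z_total = R + C = 2680 - j6376 Ω = 6916∠-67.2° Ω.

Z = 2680 - j6376 Ω = 6916∠-67.2° Ω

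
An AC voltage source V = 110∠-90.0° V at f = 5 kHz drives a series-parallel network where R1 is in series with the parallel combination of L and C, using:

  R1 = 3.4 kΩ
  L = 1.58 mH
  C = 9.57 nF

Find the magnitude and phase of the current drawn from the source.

Step 1 — Angular frequency: ω = 2π·f = 2π·5000 = 3.142e+04 rad/s.
Step 2 — Component impedances:
  R1: Z = R = 3400 Ω
  L: Z = jωL = j·3.142e+04·0.00158 = 0 + j49.64 Ω
  C: Z = 1/(jωC) = -j/(ω·C) = 0 - j3326 Ω
Step 3 — Parallel branch: L || C = 1/(1/L + 1/C) = 0 + j50.39 Ω.
Step 4 — Series with R1: Z_total = R1 + (L || C) = 3400 + j50.39 Ω = 3400∠0.8° Ω.
Step 5 — Source phasor: V = 110∠-90.0° V = 0 - j110 V.
Step 6 — Ohm's law: I = V / Z_total = (0 - j110) / (3400 + j50.39) = -0.0004794 - j0.03235 A.
Step 7 — Convert to polar: |I| = 0.03235 A, ∠I = -90.8°.

I = 0.03235∠-90.8° A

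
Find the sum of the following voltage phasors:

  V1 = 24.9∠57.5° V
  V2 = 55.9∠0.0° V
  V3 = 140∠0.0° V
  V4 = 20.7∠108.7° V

Step 1 — Convert each phasor to rectangular form:
  V1 = 24.9·(cos(57.5°) + j·sin(57.5°)) = 13.38 + j21 V
  V2 = 55.9·(cos(0.0°) + j·sin(0.0°)) = 55.9 V
  V3 = 140·(cos(0.0°) + j·sin(0.0°)) = 140 V
  V4 = 20.7·(cos(108.7°) + j·sin(108.7°)) = -6.637 + j19.61 V
Step 2 — Sum components: V_total = 202.6 + j40.61 V.
Step 3 — Convert to polar: |V_total| = 206.7 V, ∠V_total = 11.3°.

V_total = 206.7∠11.3° V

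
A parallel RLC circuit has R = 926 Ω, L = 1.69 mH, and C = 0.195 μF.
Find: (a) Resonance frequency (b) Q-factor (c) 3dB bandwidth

Step 1 — Resonance: ω₀ = 1/√(LC) = 1/√(0.00169·1.95e-07) = 5.509e+04 rad/s.
Step 2 — f₀ = ω₀/(2π) = 8767 Hz.
Step 3 — Parallel Q: Q = R/(ω₀L) = 926/(5.509e+04·0.00169) = 9.947.
Step 4 — Bandwidth: Δω = ω₀/Q = 5538 rad/s; BW = Δω/(2π) = 881.4 Hz.

(a) f₀ = 8767 Hz  (b) Q = 9.947  (c) BW = 881.4 Hz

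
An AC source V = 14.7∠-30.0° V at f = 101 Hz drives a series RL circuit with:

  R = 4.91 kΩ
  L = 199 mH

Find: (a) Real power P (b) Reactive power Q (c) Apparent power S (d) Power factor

Step 1 — Angular frequency: ω = 2π·f = 2π·101 = 634.6 rad/s.
Step 2 — Component impedances:
  R: Z = R = 4910 Ω
  L: Z = jωL = j·634.6·0.199 = 0 + j126.3 Ω
Step 3 — Series combination: Z_total = R + L = 4910 + j126.3 Ω = 4912∠1.5° Ω.
Step 4 — Source phasor: V = 14.7∠-30.0° V = 12.73 - j7.35 V.
Step 5 — Current: I = V / Z = 0.002553 - j0.001563 A = 0.002993∠-31.5° A.
Step 6 — Complex power: S = V·I* = 0.04398 + j0.001131 VA.
Step 7 — Real power: P = Re(S) = 0.04398 W.
Step 8 — Reactive power: Q = Im(S) = 0.001131 VAR.
Step 9 — Apparent power: |S| = 0.044 VA.
Step 10 — Power factor: PF = P/|S| = 0.9997 (lagging).

(a) P = 0.04398 W  (b) Q = 0.001131 VAR  (c) S = 0.044 VA  (d) PF = 0.9997 (lagging)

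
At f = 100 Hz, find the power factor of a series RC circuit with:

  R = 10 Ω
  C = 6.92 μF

Step 1 — Angular frequency: ω = 2π·f = 2π·100 = 628.3 rad/s.
Step 2 — Component impedances:
  R: Z = R = 10 Ω
  C: Z = 1/(jωC) = -j/(ω·C) = 0 - j230 Ω
Step 3 — Series combination: Z_total = R + C = 10 - j230 Ω = 230.2∠-87.5° Ω.
Step 4 — Power factor: PF = cos(φ) = Re(Z)/|Z| = 10/230.2 = 0.04344.
Step 5 — Type: Im(Z) = -230 ⇒ leading (phase φ = -87.5°).

PF = 0.04344 (leading, φ = -87.5°)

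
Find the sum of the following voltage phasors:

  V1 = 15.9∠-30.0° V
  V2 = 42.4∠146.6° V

Step 1 — Convert each phasor to rectangular form:
  V1 = 15.9·(cos(-30.0°) + j·sin(-30.0°)) = 13.77 - j7.95 V
  V2 = 42.4·(cos(146.6°) + j·sin(146.6°)) = -35.4 + j23.34 V
Step 2 — Sum components: V_total = -21.63 + j15.39 V.
Step 3 — Convert to polar: |V_total| = 26.54 V, ∠V_total = 144.6°.

V_total = 26.54∠144.6° V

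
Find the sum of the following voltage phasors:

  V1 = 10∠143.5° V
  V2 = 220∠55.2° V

Step 1 — Convert each phasor to rectangular form:
  V1 = 10·(cos(143.5°) + j·sin(143.5°)) = -8.039 + j5.948 V
  V2 = 220·(cos(55.2°) + j·sin(55.2°)) = 125.6 + j180.7 V
Step 2 — Sum components: V_total = 117.5 + j186.6 V.
Step 3 — Convert to polar: |V_total| = 220.5 V, ∠V_total = 57.8°.

V_total = 220.5∠57.8° V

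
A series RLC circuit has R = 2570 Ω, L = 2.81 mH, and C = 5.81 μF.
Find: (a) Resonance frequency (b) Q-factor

Step 1 — Resonance condition Im(Z)=0 gives ω₀ = 1/√(LC).
Step 2 — ω₀ = 1/√(0.00281·5.81e-06) = 7826 rad/s.
Step 3 — f₀ = ω₀/(2π) = 1246 Hz.
Step 4 — Series Q: Q = ω₀L/R = 7826·0.00281/2570 = 0.008557.

(a) f₀ = 1246 Hz  (b) Q = 0.008557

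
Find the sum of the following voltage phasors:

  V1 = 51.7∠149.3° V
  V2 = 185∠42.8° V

Step 1 — Convert each phasor to rectangular form:
  V1 = 51.7·(cos(149.3°) + j·sin(149.3°)) = -44.45 + j26.4 V
  V2 = 185·(cos(42.8°) + j·sin(42.8°)) = 135.7 + j125.7 V
Step 2 — Sum components: V_total = 91.29 + j152.1 V.
Step 3 — Convert to polar: |V_total| = 177.4 V, ∠V_total = 59.0°.

V_total = 177.4∠59.0° V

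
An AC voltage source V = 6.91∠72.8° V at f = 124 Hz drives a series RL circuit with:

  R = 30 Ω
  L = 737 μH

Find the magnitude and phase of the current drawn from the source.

Step 1 — Angular frequency: ω = 2π·f = 2π·124 = 779.1 rad/s.
Step 2 — Component impedances:
  R: Z = R = 30 Ω
  L: Z = jωL = j·779.1·0.000737 = 0 + j0.5742 Ω
Step 3 — Series combination: Z_total = R + L = 30 + j0.5742 Ω = 30.01∠1.1° Ω.
Step 4 — Source phasor: V = 6.91∠72.8° V = 2.043 + j6.601 V.
Step 5 — Ohm's law: I = V / Z_total = (2.043 + j6.601) / (30 + j0.5742) = 0.0723 + j0.2186 A.
Step 6 — Convert to polar: |I| = 0.2303 A, ∠I = 71.7°.

I = 0.2303∠71.7° A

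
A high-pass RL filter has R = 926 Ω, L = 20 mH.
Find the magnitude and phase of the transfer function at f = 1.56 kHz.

Step 1 — Angular frequency: ω = 2π·1560 = 9802 rad/s.
Step 2 — Transfer function: H(jω) = jωL/(R + jωL).
Step 3 — Numerator jωL = j·196; denominator R + jωL = 926 + j196.
Step 4 — H = 0.04289 + j0.2026.
Step 5 — Magnitude: |H| = 0.2071 (-13.7 dB); phase: φ = 78.0°.

|H| = 0.2071 (-13.7 dB), φ = 78.0°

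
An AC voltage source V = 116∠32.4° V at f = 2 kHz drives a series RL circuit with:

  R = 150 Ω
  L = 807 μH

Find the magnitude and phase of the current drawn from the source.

Step 1 — Angular frequency: ω = 2π·f = 2π·2000 = 1.257e+04 rad/s.
Step 2 — Component impedances:
  R: Z = R = 150 Ω
  L: Z = jωL = j·1.257e+04·0.000807 = 0 + j10.14 Ω
Step 3 — Series combination: Z_total = R + L = 150 + j10.14 Ω = 150.3∠3.9° Ω.
Step 4 — Source phasor: V = 116∠32.4° V = 97.94 + j62.16 V.
Step 5 — Ohm's law: I = V / Z_total = (97.94 + j62.16) / (150 + j10.14) = 0.6779 + j0.3685 A.
Step 6 — Convert to polar: |I| = 0.7716 A, ∠I = 28.5°.

I = 0.7716∠28.5° A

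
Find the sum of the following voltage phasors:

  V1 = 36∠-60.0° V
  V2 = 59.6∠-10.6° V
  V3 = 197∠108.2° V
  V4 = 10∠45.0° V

Step 1 — Convert each phasor to rectangular form:
  V1 = 36·(cos(-60.0°) + j·sin(-60.0°)) = 18 - j31.18 V
  V2 = 59.6·(cos(-10.6°) + j·sin(-10.6°)) = 58.58 - j10.96 V
  V3 = 197·(cos(108.2°) + j·sin(108.2°)) = -61.53 + j187.1 V
  V4 = 10·(cos(45.0°) + j·sin(45.0°)) = 7.071 + j7.071 V
Step 2 — Sum components: V_total = 22.12 + j152.1 V.
Step 3 — Convert to polar: |V_total| = 153.7 V, ∠V_total = 81.7°.

V_total = 153.7∠81.7° V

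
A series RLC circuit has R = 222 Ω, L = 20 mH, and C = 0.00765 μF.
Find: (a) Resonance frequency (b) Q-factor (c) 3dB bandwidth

Step 1 — Resonance: ω₀ = 1/√(LC) = 1/√(0.02·7.65e-09) = 8.085e+04 rad/s.
Step 2 — f₀ = ω₀/(2π) = 1.287e+04 Hz.
Step 3 — Series Q: Q = ω₀L/R = 8.085e+04·0.02/222 = 7.283.
Step 4 — Bandwidth: Δω = ω₀/Q = 1.11e+04 rad/s; BW = Δω/(2π) = 1767 Hz.

(a) f₀ = 1.287e+04 Hz  (b) Q = 7.283  (c) BW = 1767 Hz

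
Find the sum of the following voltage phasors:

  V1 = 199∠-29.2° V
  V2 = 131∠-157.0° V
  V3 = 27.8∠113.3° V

Step 1 — Convert each phasor to rectangular form:
  V1 = 199·(cos(-29.2°) + j·sin(-29.2°)) = 173.7 - j97.08 V
  V2 = 131·(cos(-157.0°) + j·sin(-157.0°)) = -120.6 - j51.19 V
  V3 = 27.8·(cos(113.3°) + j·sin(113.3°)) = -11 + j25.53 V
Step 2 — Sum components: V_total = 42.13 - j122.7 V.
Step 3 — Convert to polar: |V_total| = 129.8 V, ∠V_total = -71.1°.

V_total = 129.8∠-71.1° V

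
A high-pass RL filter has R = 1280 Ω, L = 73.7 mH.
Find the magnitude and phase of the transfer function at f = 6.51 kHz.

Step 1 — Angular frequency: ω = 2π·6510 = 4.09e+04 rad/s.
Step 2 — Transfer function: H(jω) = jωL/(R + jωL).
Step 3 — Numerator jωL = j·3015; denominator R + jωL = 1280 + j3015.
Step 4 — H = 0.8473 + j0.3597.
Step 5 — Magnitude: |H| = 0.9205 (-0.7 dB); phase: φ = 23.0°.

|H| = 0.9205 (-0.7 dB), φ = 23.0°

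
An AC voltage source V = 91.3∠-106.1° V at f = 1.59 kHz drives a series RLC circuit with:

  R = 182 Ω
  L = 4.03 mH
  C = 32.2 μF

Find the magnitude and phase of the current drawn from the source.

Step 1 — Angular frequency: ω = 2π·f = 2π·1590 = 9990 rad/s.
Step 2 — Component impedances:
  R: Z = R = 182 Ω
  L: Z = jωL = j·9990·0.00403 = 0 + j40.26 Ω
  C: Z = 1/(jωC) = -j/(ω·C) = 0 - j3.109 Ω
Step 3 — Series combination: Z_total = R + L + C = 182 + j37.15 Ω = 185.8∠11.5° Ω.
Step 4 — Source phasor: V = 91.3∠-106.1° V = -25.32 - j87.72 V.
Step 5 — Ohm's law: I = V / Z_total = (-25.32 - j87.72) / (182 + j37.15) = -0.228 - j0.4354 A.
Step 6 — Convert to polar: |I| = 0.4915 A, ∠I = -117.6°.

I = 0.4915∠-117.6° A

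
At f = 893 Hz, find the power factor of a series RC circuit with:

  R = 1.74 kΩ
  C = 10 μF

Step 1 — Angular frequency: ω = 2π·f = 2π·893 = 5611 rad/s.
Step 2 — Component impedances:
  R: Z = R = 1740 Ω
  C: Z = 1/(jωC) = -j/(ω·C) = 0 - j17.82 Ω
Step 3 — Series combination: Z_total = R + C = 1740 - j17.82 Ω = 1740∠-0.6° Ω.
Step 4 — Power factor: PF = cos(φ) = Re(Z)/|Z| = 1740/1740.1 = 0.9999.
Step 5 — Type: Im(Z) = -17.82 ⇒ leading (phase φ = -0.6°).

PF = 0.9999 (leading, φ = -0.6°)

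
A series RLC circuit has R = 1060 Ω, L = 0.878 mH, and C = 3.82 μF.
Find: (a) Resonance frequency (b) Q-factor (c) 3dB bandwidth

Step 1 — Resonance: ω₀ = 1/√(LC) = 1/√(0.000878·3.82e-06) = 1.727e+04 rad/s.
Step 2 — f₀ = ω₀/(2π) = 2748 Hz.
Step 3 — Series Q: Q = ω₀L/R = 1.727e+04·0.000878/1060 = 0.0143.
Step 4 — Bandwidth: Δω = ω₀/Q = 1.207e+06 rad/s; BW = Δω/(2π) = 1.921e+05 Hz.

(a) f₀ = 2748 Hz  (b) Q = 0.0143  (c) BW = 1.921e+05 Hz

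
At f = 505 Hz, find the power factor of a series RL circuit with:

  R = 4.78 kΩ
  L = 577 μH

Step 1 — Angular frequency: ω = 2π·f = 2π·505 = 3173 rad/s.
Step 2 — Component impedances:
  R: Z = R = 4780 Ω
  L: Z = jωL = j·3173·0.000577 = 0 + j1.831 Ω
Step 3 — Series combination: Z_total = R + L = 4780 + j1.831 Ω = 4780∠0.0° Ω.
Step 4 — Power factor: PF = cos(φ) = Re(Z)/|Z| = 4780/4780 = 1.
Step 5 — Type: Im(Z) = 1.831 ⇒ lagging (phase φ = 0.0°).

PF = 1 (lagging, φ = 0.0°)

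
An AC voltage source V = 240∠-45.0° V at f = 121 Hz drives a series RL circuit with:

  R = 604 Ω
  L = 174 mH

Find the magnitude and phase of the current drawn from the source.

Step 1 — Angular frequency: ω = 2π·f = 2π·121 = 760.3 rad/s.
Step 2 — Component impedances:
  R: Z = R = 604 Ω
  L: Z = jωL = j·760.3·0.174 = 0 + j132.3 Ω
Step 3 — Series combination: Z_total = R + L = 604 + j132.3 Ω = 618.3∠12.4° Ω.
Step 4 — Source phasor: V = 240∠-45.0° V = 169.7 - j169.7 V.
Step 5 — Ohm's law: I = V / Z_total = (169.7 - j169.7) / (604 + j132.3) = 0.2094 - j0.3268 A.
Step 6 — Convert to polar: |I| = 0.3882 A, ∠I = -57.4°.

I = 0.3882∠-57.4° A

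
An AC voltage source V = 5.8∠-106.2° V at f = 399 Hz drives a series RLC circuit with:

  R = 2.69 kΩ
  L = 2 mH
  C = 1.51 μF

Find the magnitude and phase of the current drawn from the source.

Step 1 — Angular frequency: ω = 2π·f = 2π·399 = 2507 rad/s.
Step 2 — Component impedances:
  R: Z = R = 2690 Ω
  L: Z = jωL = j·2507·0.002 = 0 + j5.014 Ω
  C: Z = 1/(jωC) = -j/(ω·C) = 0 - j264.2 Ω
Step 3 — Series combination: Z_total = R + L + C = 2690 - j259.1 Ω = 2702∠-5.5° Ω.
Step 4 — Source phasor: V = 5.8∠-106.2° V = -1.618 - j5.57 V.
Step 5 — Ohm's law: I = V / Z_total = (-1.618 - j5.57) / (2690 - j259.1) = -0.0003984 - j0.002109 A.
Step 6 — Convert to polar: |I| = 0.002146 A, ∠I = -100.7°.

I = 0.002146∠-100.7° A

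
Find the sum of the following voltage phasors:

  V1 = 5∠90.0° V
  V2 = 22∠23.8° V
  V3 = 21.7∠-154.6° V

Step 1 — Convert each phasor to rectangular form:
  V1 = 5·(cos(90.0°) + j·sin(90.0°)) = 0 + j5 V
  V2 = 22·(cos(23.8°) + j·sin(23.8°)) = 20.13 + j8.878 V
  V3 = 21.7·(cos(-154.6°) + j·sin(-154.6°)) = -19.6 - j9.308 V
Step 2 — Sum components: V_total = 0.5267 + j4.57 V.
Step 3 — Convert to polar: |V_total| = 4.6 V, ∠V_total = 83.4°.

V_total = 4.6∠83.4° V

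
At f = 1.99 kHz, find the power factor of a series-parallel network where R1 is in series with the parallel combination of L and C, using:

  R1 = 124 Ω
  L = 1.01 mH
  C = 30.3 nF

Step 1 — Angular frequency: ω = 2π·f = 2π·1990 = 1.25e+04 rad/s.
Step 2 — Component impedances:
  R1: Z = R = 124 Ω
  L: Z = jωL = j·1.25e+04·0.00101 = 0 + j12.63 Ω
  C: Z = 1/(jωC) = -j/(ω·C) = 0 - j2640 Ω
Step 3 — Parallel branch: L || C = 1/(1/L + 1/C) = 0 + j12.69 Ω.
Step 4 — Series with R1: Z_total = R1 + (L || C) = 124 + j12.69 Ω = 124.6∠5.8° Ω.
Step 5 — Power factor: PF = cos(φ) = Re(Z)/|Z| = 124/124.65 = 0.9948.
Step 6 — Type: Im(Z) = 12.69 ⇒ lagging (phase φ = 5.8°).

PF = 0.9948 (lagging, φ = 5.8°)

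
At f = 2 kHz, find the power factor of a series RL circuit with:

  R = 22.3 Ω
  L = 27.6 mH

Step 1 — Angular frequency: ω = 2π·f = 2π·2000 = 1.257e+04 rad/s.
Step 2 — Component impedances:
  R: Z = R = 22.3 Ω
  L: Z = jωL = j·1.257e+04·0.0276 = 0 + j346.8 Ω
Step 3 — Series combination: Z_total = R + L = 22.3 + j346.8 Ω = 347.5∠86.3° Ω.
Step 4 — Power factor: PF = cos(φ) = Re(Z)/|Z| = 22.3/347.55 = 0.06416.
Step 5 — Type: Im(Z) = 346.8 ⇒ lagging (phase φ = 86.3°).

PF = 0.06416 (lagging, φ = 86.3°)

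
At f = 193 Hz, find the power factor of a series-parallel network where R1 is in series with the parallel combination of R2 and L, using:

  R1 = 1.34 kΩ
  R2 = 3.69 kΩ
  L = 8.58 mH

Step 1 — Angular frequency: ω = 2π·f = 2π·193 = 1213 rad/s.
Step 2 — Component impedances:
  R1: Z = R = 1340 Ω
  R2: Z = R = 3690 Ω
  L: Z = jωL = j·1213·0.00858 = 0 + j10.4 Ω
Step 3 — Parallel branch: R2 || L = 1/(1/R2 + 1/L) = 0.02934 + j10.4 Ω.
Step 4 — Series with R1: Z_total = R1 + (R2 || L) = 1340 + j10.4 Ω = 1340∠0.4° Ω.
Step 5 — Power factor: PF = cos(φ) = Re(Z)/|Z| = 1340/1340 = 1.
Step 6 — Type: Im(Z) = 10.4 ⇒ lagging (phase φ = 0.4°).

PF = 1 (lagging, φ = 0.4°)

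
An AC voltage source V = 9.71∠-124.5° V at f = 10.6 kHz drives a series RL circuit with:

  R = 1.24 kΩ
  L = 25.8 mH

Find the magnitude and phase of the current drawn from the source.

Step 1 — Angular frequency: ω = 2π·f = 2π·1.06e+04 = 6.66e+04 rad/s.
Step 2 — Component impedances:
  R: Z = R = 1240 Ω
  L: Z = jωL = j·6.66e+04·0.0258 = 0 + j1718 Ω
Step 3 — Series combination: Z_total = R + L = 1240 + j1718 Ω = 2119∠54.2° Ω.
Step 4 — Source phasor: V = 9.71∠-124.5° V = -5.5 - j8.002 V.
Step 5 — Ohm's law: I = V / Z_total = (-5.5 - j8.002) / (1240 + j1718) = -0.004581 - j0.0001052 A.
Step 6 — Convert to polar: |I| = 0.004582 A, ∠I = -178.7°.

I = 0.004582∠-178.7° A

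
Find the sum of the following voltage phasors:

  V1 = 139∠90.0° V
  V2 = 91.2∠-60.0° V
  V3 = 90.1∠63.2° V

Step 1 — Convert each phasor to rectangular form:
  V1 = 139·(cos(90.0°) + j·sin(90.0°)) = 0 + j139 V
  V2 = 91.2·(cos(-60.0°) + j·sin(-60.0°)) = 45.6 - j78.98 V
  V3 = 90.1·(cos(63.2°) + j·sin(63.2°)) = 40.62 + j80.42 V
Step 2 — Sum components: V_total = 86.22 + j140.4 V.
Step 3 — Convert to polar: |V_total| = 164.8 V, ∠V_total = 58.5°.

V_total = 164.8∠58.5° V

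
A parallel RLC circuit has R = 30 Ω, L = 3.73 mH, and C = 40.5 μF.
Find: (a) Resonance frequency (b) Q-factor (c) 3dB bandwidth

Step 1 — Resonance: ω₀ = 1/√(LC) = 1/√(0.00373·4.05e-05) = 2573 rad/s.
Step 2 — f₀ = ω₀/(2π) = 409.5 Hz.
Step 3 — Parallel Q: Q = R/(ω₀L) = 30/(2573·0.00373) = 3.126.
Step 4 — Bandwidth: Δω = ω₀/Q = 823 rad/s; BW = Δω/(2π) = 131 Hz.

(a) f₀ = 409.5 Hz  (b) Q = 3.126  (c) BW = 131 Hz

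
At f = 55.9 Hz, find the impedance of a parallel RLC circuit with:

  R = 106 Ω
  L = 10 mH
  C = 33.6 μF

Step 1 — Angular frequency: ω = 2π·f = 2π·55.9 = 351.2 rad/s.
Step 2 — Component impedances:
  R: Z = R = 106 Ω
  L: Z = jωL = j·351.2·0.01 = 0 + j3.512 Ω
  C: Z = 1/(jωC) = -j/(ω·C) = 0 - j84.74 Ω
Step 3 — Parallel combination: 1/Z_total = 1/R + 1/L + 1/C; Z_total = 0.1265 + j3.66 Ω = 3.662∠88.0° Ω.

Z = 0.1265 + j3.66 Ω = 3.662∠88.0° Ω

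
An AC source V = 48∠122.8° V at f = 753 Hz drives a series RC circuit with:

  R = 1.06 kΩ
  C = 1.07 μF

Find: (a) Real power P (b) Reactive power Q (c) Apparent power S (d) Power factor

Step 1 — Angular frequency: ω = 2π·f = 2π·753 = 4731 rad/s.
Step 2 — Component impedances:
  R: Z = R = 1060 Ω
  C: Z = 1/(jωC) = -j/(ω·C) = 0 - j197.5 Ω
Step 3 — Series combination: Z_total = R + C = 1060 - j197.5 Ω = 1078∠-10.6° Ω.
Step 4 — Source phasor: V = 48∠122.8° V = -26 + j40.35 V.
Step 5 — Current: I = V / Z = -0.03056 + j0.03237 A = 0.04452∠133.4° A.
Step 6 — Complex power: S = V·I* = 2.101 - j0.3915 VA.
Step 7 — Real power: P = Re(S) = 2.101 W.
Step 8 — Reactive power: Q = Im(S) = -0.3915 VAR.
Step 9 — Apparent power: |S| = 2.137 VA.
Step 10 — Power factor: PF = P/|S| = 0.9831 (leading).

(a) P = 2.101 W  (b) Q = -0.3915 VAR  (c) S = 2.137 VA  (d) PF = 0.9831 (leading)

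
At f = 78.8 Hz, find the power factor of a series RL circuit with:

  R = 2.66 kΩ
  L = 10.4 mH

Step 1 — Angular frequency: ω = 2π·f = 2π·78.8 = 495.1 rad/s.
Step 2 — Component impedances:
  R: Z = R = 2660 Ω
  L: Z = jωL = j·495.1·0.0104 = 0 + j5.149 Ω
Step 3 — Series combination: Z_total = R + L = 2660 + j5.149 Ω = 2660∠0.1° Ω.
Step 4 — Power factor: PF = cos(φ) = Re(Z)/|Z| = 2660/2660 = 1.
Step 5 — Type: Im(Z) = 5.149 ⇒ lagging (phase φ = 0.1°).

PF = 1 (lagging, φ = 0.1°)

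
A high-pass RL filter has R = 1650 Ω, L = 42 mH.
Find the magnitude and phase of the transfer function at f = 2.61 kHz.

Step 1 — Angular frequency: ω = 2π·2610 = 1.64e+04 rad/s.
Step 2 — Transfer function: H(jω) = jωL/(R + jωL).
Step 3 — Numerator jωL = j·688.8; denominator R + jωL = 1650 + j688.8.
Step 4 — H = 0.1484 + j0.3555.
Step 5 — Magnitude: |H| = 0.3852 (-8.3 dB); phase: φ = 67.3°.

|H| = 0.3852 (-8.3 dB), φ = 67.3°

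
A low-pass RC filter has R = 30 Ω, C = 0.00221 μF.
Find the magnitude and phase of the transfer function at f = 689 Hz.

Step 1 — Angular frequency: ω = 2π·689 = 4329 rad/s.
Step 2 — Transfer function: H(jω) = 1/(1 + jωRC).
Step 3 — Denominator: 1 + jωRC = 1 + j·4329·30·2.21e-09 = 1 + j0.000287.
Step 4 — H = 1 - j0.000287.
Step 5 — Magnitude: |H| = 1 (-0.0 dB); phase: φ = -0.0°.

|H| = 1 (-0.0 dB), φ = -0.0°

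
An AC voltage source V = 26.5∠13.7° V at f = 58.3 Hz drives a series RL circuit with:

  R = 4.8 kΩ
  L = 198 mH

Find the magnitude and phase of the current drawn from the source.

Step 1 — Angular frequency: ω = 2π·f = 2π·58.3 = 366.3 rad/s.
Step 2 — Component impedances:
  R: Z = R = 4800 Ω
  L: Z = jωL = j·366.3·0.198 = 0 + j72.53 Ω
Step 3 — Series combination: Z_total = R + L = 4800 + j72.53 Ω = 4801∠0.9° Ω.
Step 4 — Source phasor: V = 26.5∠13.7° V = 25.75 + j6.276 V.
Step 5 — Ohm's law: I = V / Z_total = (25.75 + j6.276) / (4800 + j72.53) = 0.005382 + j0.001226 A.
Step 6 — Convert to polar: |I| = 0.00552 A, ∠I = 12.8°.

I = 0.00552∠12.8° A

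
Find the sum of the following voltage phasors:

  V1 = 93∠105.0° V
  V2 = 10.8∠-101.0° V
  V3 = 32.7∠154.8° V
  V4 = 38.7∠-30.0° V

Step 1 — Convert each phasor to rectangular form:
  V1 = 93·(cos(105.0°) + j·sin(105.0°)) = -24.07 + j89.83 V
  V2 = 10.8·(cos(-101.0°) + j·sin(-101.0°)) = -2.061 - j10.6 V
  V3 = 32.7·(cos(154.8°) + j·sin(154.8°)) = -29.59 + j13.92 V
  V4 = 38.7·(cos(-30.0°) + j·sin(-30.0°)) = 33.52 - j19.35 V
Step 2 — Sum components: V_total = -22.2 + j73.8 V.
Step 3 — Convert to polar: |V_total| = 77.07 V, ∠V_total = 106.7°.

V_total = 77.07∠106.7° V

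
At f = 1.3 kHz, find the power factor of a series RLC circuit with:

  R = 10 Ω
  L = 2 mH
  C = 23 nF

Step 1 — Angular frequency: ω = 2π·f = 2π·1300 = 8168 rad/s.
Step 2 — Component impedances:
  R: Z = R = 10 Ω
  L: Z = jωL = j·8168·0.002 = 0 + j16.34 Ω
  C: Z = 1/(jωC) = -j/(ω·C) = 0 - j5323 Ω
Step 3 — Series combination: Z_total = R + L + C = 10 - j5307 Ω = 5307∠-89.9° Ω.
Step 4 — Power factor: PF = cos(φ) = Re(Z)/|Z| = 10/5307 = 0.001884.
Step 5 — Type: Im(Z) = -5307 ⇒ leading (phase φ = -89.9°).

PF = 0.001884 (leading, φ = -89.9°)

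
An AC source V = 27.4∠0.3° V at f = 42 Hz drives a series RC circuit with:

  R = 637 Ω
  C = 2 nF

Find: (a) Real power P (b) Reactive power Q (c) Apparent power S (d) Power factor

Step 1 — Angular frequency: ω = 2π·f = 2π·42 = 263.9 rad/s.
Step 2 — Component impedances:
  R: Z = R = 637 Ω
  C: Z = 1/(jωC) = -j/(ω·C) = 0 - j1.895e+06 Ω
Step 3 — Series combination: Z_total = R + C = 637 - j1.895e+06 Ω = 1.895e+06∠-90.0° Ω.
Step 4 — Source phasor: V = 27.4∠0.3° V = 27.4 + j0.1435 V.
Step 5 — Current: I = V / Z = -7.086e-08 + j1.446e-05 A = 1.446e-05∠90.3° A.
Step 6 — Complex power: S = V·I* = 1.332e-07 - j0.0003962 VA.
Step 7 — Real power: P = Re(S) = 1.332e-07 W.
Step 8 — Reactive power: Q = Im(S) = -0.0003962 VAR.
Step 9 — Apparent power: |S| = 0.0003962 VA.
Step 10 — Power factor: PF = P/|S| = 0.0003362 (leading).

(a) P = 1.332e-07 W  (b) Q = -0.0003962 VAR  (c) S = 0.0003962 VA  (d) PF = 0.0003362 (leading)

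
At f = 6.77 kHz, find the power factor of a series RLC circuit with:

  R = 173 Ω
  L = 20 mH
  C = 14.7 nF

Step 1 — Angular frequency: ω = 2π·f = 2π·6770 = 4.254e+04 rad/s.
Step 2 — Component impedances:
  R: Z = R = 173 Ω
  L: Z = jωL = j·4.254e+04·0.02 = 0 + j850.7 Ω
  C: Z = 1/(jωC) = -j/(ω·C) = 0 - j1599 Ω
Step 3 — Series combination: Z_total = R + L + C = 173 - j748.5 Ω = 768.2∠-77.0° Ω.
Step 4 — Power factor: PF = cos(φ) = Re(Z)/|Z| = 173/768.2 = 0.2252.
Step 5 — Type: Im(Z) = -748.5 ⇒ leading (phase φ = -77.0°).

PF = 0.2252 (leading, φ = -77.0°)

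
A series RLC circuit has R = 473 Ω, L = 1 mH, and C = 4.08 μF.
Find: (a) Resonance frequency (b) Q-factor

Step 1 — Resonance condition Im(Z)=0 gives ω₀ = 1/√(LC).
Step 2 — ω₀ = 1/√(0.001·4.08e-06) = 1.566e+04 rad/s.
Step 3 — f₀ = ω₀/(2π) = 2492 Hz.
Step 4 — Series Q: Q = ω₀L/R = 1.566e+04·0.001/473 = 0.0331.

(a) f₀ = 2492 Hz  (b) Q = 0.0331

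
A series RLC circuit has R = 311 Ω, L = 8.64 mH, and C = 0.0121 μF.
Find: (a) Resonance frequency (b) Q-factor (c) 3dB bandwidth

Step 1 — Resonance: ω₀ = 1/√(LC) = 1/√(0.00864·1.21e-08) = 9.78e+04 rad/s.
Step 2 — f₀ = ω₀/(2π) = 1.557e+04 Hz.
Step 3 — Series Q: Q = ω₀L/R = 9.78e+04·0.00864/311 = 2.717.
Step 4 — Bandwidth: Δω = ω₀/Q = 3.6e+04 rad/s; BW = Δω/(2π) = 5729 Hz.

(a) f₀ = 1.557e+04 Hz  (b) Q = 2.717  (c) BW = 5729 Hz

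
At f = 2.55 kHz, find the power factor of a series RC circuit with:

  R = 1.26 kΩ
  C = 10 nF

Step 1 — Angular frequency: ω = 2π·f = 2π·2550 = 1.602e+04 rad/s.
Step 2 — Component impedances:
  R: Z = R = 1260 Ω
  C: Z = 1/(jωC) = -j/(ω·C) = 0 - j6241 Ω
Step 3 — Series combination: Z_total = R + C = 1260 - j6241 Ω = 6367∠-78.6° Ω.
Step 4 — Power factor: PF = cos(φ) = Re(Z)/|Z| = 1260/6367 = 0.1979.
Step 5 — Type: Im(Z) = -6241 ⇒ leading (phase φ = -78.6°).

PF = 0.1979 (leading, φ = -78.6°)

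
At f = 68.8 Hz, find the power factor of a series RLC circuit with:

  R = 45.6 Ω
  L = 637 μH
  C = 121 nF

Step 1 — Angular frequency: ω = 2π·f = 2π·68.8 = 432.3 rad/s.
Step 2 — Component impedances:
  R: Z = R = 45.6 Ω
  L: Z = jωL = j·432.3·0.000637 = 0 + j0.2754 Ω
  C: Z = 1/(jωC) = -j/(ω·C) = 0 - j1.912e+04 Ω
Step 3 — Series combination: Z_total = R + L + C = 45.6 - j1.912e+04 Ω = 1.912e+04∠-89.9° Ω.
Step 4 — Power factor: PF = cos(φ) = Re(Z)/|Z| = 45.6/1.912e+04 = 0.002385.
Step 5 — Type: Im(Z) = -1.912e+04 ⇒ leading (phase φ = -89.9°).

PF = 0.002385 (leading, φ = -89.9°)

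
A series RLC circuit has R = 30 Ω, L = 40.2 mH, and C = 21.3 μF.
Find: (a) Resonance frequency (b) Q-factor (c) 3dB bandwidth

Step 1 — Resonance: ω₀ = 1/√(LC) = 1/√(0.0402·2.13e-05) = 1081 rad/s.
Step 2 — f₀ = ω₀/(2π) = 172 Hz.
Step 3 — Series Q: Q = ω₀L/R = 1081·0.0402/30 = 1.448.
Step 4 — Bandwidth: Δω = ω₀/Q = 746.3 rad/s; BW = Δω/(2π) = 118.8 Hz.

(a) f₀ = 172 Hz  (b) Q = 1.448  (c) BW = 118.8 Hz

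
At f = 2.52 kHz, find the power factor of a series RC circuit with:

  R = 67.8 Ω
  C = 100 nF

Step 1 — Angular frequency: ω = 2π·f = 2π·2520 = 1.583e+04 rad/s.
Step 2 — Component impedances:
  R: Z = R = 67.8 Ω
  C: Z = 1/(jωC) = -j/(ω·C) = 0 - j631.6 Ω
Step 3 — Series combination: Z_total = R + C = 67.8 - j631.6 Ω = 635.2∠-83.9° Ω.
Step 4 — Power factor: PF = cos(φ) = Re(Z)/|Z| = 67.8/635.2 = 0.1067.
Step 5 — Type: Im(Z) = -631.6 ⇒ leading (phase φ = -83.9°).

PF = 0.1067 (leading, φ = -83.9°)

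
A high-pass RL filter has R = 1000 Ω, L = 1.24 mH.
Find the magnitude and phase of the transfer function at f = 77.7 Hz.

Step 1 — Angular frequency: ω = 2π·77.7 = 488.2 rad/s.
Step 2 — Transfer function: H(jω) = jωL/(R + jωL).
Step 3 — Numerator jωL = j·0.6054; denominator R + jωL = 1000 + j0.6054.
Step 4 — H = 3.665e-07 + j0.0006054.
Step 5 — Magnitude: |H| = 0.0006054 (-64.4 dB); phase: φ = 90.0°.

|H| = 0.0006054 (-64.4 dB), φ = 90.0°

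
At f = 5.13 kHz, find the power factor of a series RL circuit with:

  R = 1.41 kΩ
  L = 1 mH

Step 1 — Angular frequency: ω = 2π·f = 2π·5130 = 3.223e+04 rad/s.
Step 2 — Component impedances:
  R: Z = R = 1410 Ω
  L: Z = jωL = j·3.223e+04·0.001 = 0 + j32.23 Ω
Step 3 — Series combination: Z_total = R + L = 1410 + j32.23 Ω = 1410∠1.3° Ω.
Step 4 — Power factor: PF = cos(φ) = Re(Z)/|Z| = 1410/1410.4 = 0.9997.
Step 5 — Type: Im(Z) = 32.23 ⇒ lagging (phase φ = 1.3°).

PF = 0.9997 (lagging, φ = 1.3°)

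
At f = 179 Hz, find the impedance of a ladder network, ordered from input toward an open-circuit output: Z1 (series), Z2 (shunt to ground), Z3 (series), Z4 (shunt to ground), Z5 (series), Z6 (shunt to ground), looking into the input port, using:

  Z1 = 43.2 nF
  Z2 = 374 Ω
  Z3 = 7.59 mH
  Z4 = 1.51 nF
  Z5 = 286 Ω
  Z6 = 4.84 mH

Step 1 — Angular frequency: ω = 2π·f = 2π·179 = 1125 rad/s.
Step 2 — Component impedances:
  Z1: Z = 1/(jωC) = -j/(ω·C) = 0 - j2.058e+04 Ω
  Z2: Z = R = 374 Ω
  Z3: Z = jωL = j·1125·0.00759 = 0 + j8.536 Ω
  Z4: Z = 1/(jωC) = -j/(ω·C) = 0 - j5.888e+05 Ω
  Z5: Z = R = 286 Ω
  Z6: Z = jωL = j·1125·0.00484 = 0 + j5.444 Ω
Step 3 — Ladder network (open output): work backward from the far end, alternating series and parallel combinations. Z_in = 162.2 - j2.058e+04 Ω = 2.058e+04∠-89.5° Ω.

Z = 162.2 - j2.058e+04 Ω = 2.058e+04∠-89.5° Ω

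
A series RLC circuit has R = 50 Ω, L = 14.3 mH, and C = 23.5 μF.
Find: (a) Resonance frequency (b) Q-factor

Step 1 — Resonance condition Im(Z)=0 gives ω₀ = 1/√(LC).
Step 2 — ω₀ = 1/√(0.0143·2.35e-05) = 1725 rad/s.
Step 3 — f₀ = ω₀/(2π) = 274.5 Hz.
Step 4 — Series Q: Q = ω₀L/R = 1725·0.0143/50 = 0.4934.

(a) f₀ = 274.5 Hz  (b) Q = 0.4934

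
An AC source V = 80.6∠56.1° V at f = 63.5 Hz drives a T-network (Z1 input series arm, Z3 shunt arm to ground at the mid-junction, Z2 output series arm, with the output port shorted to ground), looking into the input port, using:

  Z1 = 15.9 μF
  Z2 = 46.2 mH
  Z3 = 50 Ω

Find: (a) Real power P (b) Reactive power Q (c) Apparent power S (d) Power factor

Step 1 — Angular frequency: ω = 2π·f = 2π·63.5 = 399 rad/s.
Step 2 — Component impedances:
  Z1: Z = 1/(jωC) = -j/(ω·C) = 0 - j157.6 Ω
  Z2: Z = jωL = j·399·0.0462 = 0 + j18.43 Ω
  Z3: Z = R = 50 Ω
Step 3 — With the output port shorted to ground, the output series arm Z2 runs from the junction to ground; the shunt arm Z3 also runs from the junction to ground. They appear in parallel: Z3 || Z2 = 5.982 + j16.23 Ω.
Step 4 — Series with input arm Z1: Z_in = Z1 + (Z3 || Z2) = 5.982 - j141.4 Ω = 141.5∠-87.6° Ω.
Step 5 — Source phasor: V = 80.6∠56.1° V = 44.95 + j66.9 V.
Step 6 — Current: I = V / Z = -0.4588 + j0.3373 A = 0.5695∠143.7° A.
Step 7 — Complex power: S = V·I* = 1.94 - j45.86 VA.
Step 8 — Real power: P = Re(S) = 1.94 W.
Step 9 — Reactive power: Q = Im(S) = -45.86 VAR.
Step 10 — Apparent power: |S| = 45.9 VA.
Step 11 — Power factor: PF = P/|S| = 0.04227 (leading).

(a) P = 1.94 W  (b) Q = -45.86 VAR  (c) S = 45.9 VA  (d) PF = 0.04227 (leading)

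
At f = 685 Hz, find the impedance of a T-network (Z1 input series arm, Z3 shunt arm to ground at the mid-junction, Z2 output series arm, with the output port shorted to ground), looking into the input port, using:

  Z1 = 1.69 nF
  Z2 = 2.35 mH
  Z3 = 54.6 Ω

Step 1 — Angular frequency: ω = 2π·f = 2π·685 = 4304 rad/s.
Step 2 — Component impedances:
  Z1: Z = 1/(jωC) = -j/(ω·C) = 0 - j1.375e+05 Ω
  Z2: Z = jωL = j·4304·0.00235 = 0 + j10.11 Ω
  Z3: Z = R = 54.6 Ω
Step 3 — With the output port shorted to ground, the output series arm Z2 runs from the junction to ground; the shunt arm Z3 also runs from the junction to ground. They appear in parallel: Z3 || Z2 = 1.811 + j9.779 Ω.
Step 4 — Series with input arm Z1: Z_in = Z1 + (Z3 || Z2) = 1.811 - j1.375e+05 Ω = 1.375e+05∠-90.0° Ω.

Z = 1.811 - j1.375e+05 Ω = 1.375e+05∠-90.0° Ω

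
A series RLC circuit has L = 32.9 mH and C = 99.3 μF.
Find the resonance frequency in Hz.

Step 1 — Resonance condition Im(Z)=0 gives ω₀ = 1/√(LC).
Step 2 — ω₀ = 1/√(0.0329·9.93e-05) = 553.3 rad/s.
Step 3 — f₀ = ω₀/(2π) = 88.05 Hz.

f₀ = 88.05 Hz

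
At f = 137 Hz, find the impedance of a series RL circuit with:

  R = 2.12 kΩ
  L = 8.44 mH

Step 1 — Angular frequency: ω = 2π·f = 2π·137 = 860.8 rad/s.
Step 2 — Component impedances:
  R: Z = R = 2120 Ω
  L: Z = jωL = j·860.8·0.00844 = 0 + j7.265 Ω
Step 3 — Series combination: Z_total = R + L = 2120 + j7.265 Ω = 2120∠0.2° Ω.

Z = 2120 + j7.265 Ω = 2120∠0.2° Ω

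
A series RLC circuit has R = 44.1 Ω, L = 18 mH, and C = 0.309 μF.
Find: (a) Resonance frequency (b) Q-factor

Step 1 — Resonance condition Im(Z)=0 gives ω₀ = 1/√(LC).
Step 2 — ω₀ = 1/√(0.018·3.09e-07) = 1.341e+04 rad/s.
Step 3 — f₀ = ω₀/(2π) = 2134 Hz.
Step 4 — Series Q: Q = ω₀L/R = 1.341e+04·0.018/44.1 = 5.473.

(a) f₀ = 2134 Hz  (b) Q = 5.473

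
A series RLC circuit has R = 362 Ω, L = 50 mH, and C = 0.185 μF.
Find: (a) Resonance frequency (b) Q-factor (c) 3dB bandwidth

Step 1 — Resonance condition Im(Z)=0 gives ω₀ = 1/√(LC).
Step 2 — ω₀ = 1/√(0.05·1.85e-07) = 1.04e+04 rad/s.
Step 3 — f₀ = ω₀/(2π) = 1655 Hz.
Step 4 — Series Q: Q = ω₀L/R = 1.04e+04·0.05/362 = 1.436.
Step 5 — 3dB bandwidth: Δω = ω₀/Q = 7240 rad/s; BW = Δω/(2π) = 1152 Hz.

(a) f₀ = 1655 Hz  (b) Q = 1.436  (c) BW = 1152 Hz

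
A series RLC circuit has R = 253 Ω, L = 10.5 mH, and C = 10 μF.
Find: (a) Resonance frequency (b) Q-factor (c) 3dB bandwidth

Step 1 — Resonance: ω₀ = 1/√(LC) = 1/√(0.0105·1e-05) = 3086 rad/s.
Step 2 — f₀ = ω₀/(2π) = 491.2 Hz.
Step 3 — Series Q: Q = ω₀L/R = 3086·0.0105/253 = 0.1281.
Step 4 — Bandwidth: Δω = ω₀/Q = 2.41e+04 rad/s; BW = Δω/(2π) = 3835 Hz.

(a) f₀ = 491.2 Hz  (b) Q = 0.1281  (c) BW = 3835 Hz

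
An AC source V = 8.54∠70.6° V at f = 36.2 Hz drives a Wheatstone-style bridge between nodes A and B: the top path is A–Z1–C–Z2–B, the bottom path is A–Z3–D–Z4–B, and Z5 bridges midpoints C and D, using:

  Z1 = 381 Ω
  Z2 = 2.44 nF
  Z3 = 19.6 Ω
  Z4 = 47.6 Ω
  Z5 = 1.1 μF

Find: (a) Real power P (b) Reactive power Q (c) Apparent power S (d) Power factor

Step 1 — Angular frequency: ω = 2π·f = 2π·36.2 = 227.5 rad/s.
Step 2 — Component impedances:
  Z1: Z = R = 381 Ω
  Z2: Z = 1/(jωC) = -j/(ω·C) = 0 - j1.802e+06 Ω
  Z3: Z = R = 19.6 Ω
  Z4: Z = R = 47.6 Ω
  Z5: Z = 1/(jωC) = -j/(ω·C) = 0 - j3997 Ω
Step 3 — Bridge requires nodal analysis (the Z5 bridge couples midpoints C and D, so the two paths cannot be reduced to a simple series/parallel combination). Setting node B to ground and injecting 1 A at node A, the 3-node admittance system at A, C, D solves to V_A = Z_AB = 67.19 - j0.09765 Ω = 67.19∠-0.1° Ω.
Step 4 — Source phasor: V = 8.54∠70.6° V = 2.837 + j8.055 V.
Step 5 — Current: I = V / Z = 0.04204 + j0.1199 A = 0.1271∠70.7° A.
Step 6 — Complex power: S = V·I* = 1.085 - j0.001577 VA.
Step 7 — Real power: P = Re(S) = 1.085 W.
Step 8 — Reactive power: Q = Im(S) = -0.001577 VAR.
Step 9 — Apparent power: |S| = 1.085 VA.
Step 10 — Power factor: PF = P/|S| = 1 (leading).

(a) P = 1.085 W  (b) Q = -0.001577 VAR  (c) S = 1.085 VA  (d) PF = 1 (leading)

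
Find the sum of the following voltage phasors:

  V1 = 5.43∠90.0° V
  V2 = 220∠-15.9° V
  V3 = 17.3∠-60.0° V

Step 1 — Convert each phasor to rectangular form:
  V1 = 5.43·(cos(90.0°) + j·sin(90.0°)) = 0 + j5.43 V
  V2 = 220·(cos(-15.9°) + j·sin(-15.9°)) = 211.6 - j60.27 V
  V3 = 17.3·(cos(-60.0°) + j·sin(-60.0°)) = 8.65 - j14.98 V
Step 2 — Sum components: V_total = 220.2 - j69.82 V.
Step 3 — Convert to polar: |V_total| = 231 V, ∠V_total = -17.6°.

V_total = 231∠-17.6° V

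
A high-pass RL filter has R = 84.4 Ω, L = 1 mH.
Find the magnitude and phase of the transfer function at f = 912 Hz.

Step 1 — Angular frequency: ω = 2π·912 = 5730 rad/s.
Step 2 — Transfer function: H(jω) = jωL/(R + jωL).
Step 3 — Numerator jωL = j·5.73; denominator R + jωL = 84.4 + j5.73.
Step 4 — H = 0.004588 + j0.06758.
Step 5 — Magnitude: |H| = 0.06774 (-23.4 dB); phase: φ = 86.1°.

|H| = 0.06774 (-23.4 dB), φ = 86.1°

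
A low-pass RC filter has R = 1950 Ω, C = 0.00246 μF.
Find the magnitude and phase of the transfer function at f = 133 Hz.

Step 1 — Angular frequency: ω = 2π·133 = 835.7 rad/s.
Step 2 — Transfer function: H(jω) = 1/(1 + jωRC).
Step 3 — Denominator: 1 + jωRC = 1 + j·835.7·1950·2.46e-09 = 1 + j0.004009.
Step 4 — H = 1 - j0.004009.
Step 5 — Magnitude: |H| = 1 (-0.0 dB); phase: φ = -0.2°.

|H| = 1 (-0.0 dB), φ = -0.2°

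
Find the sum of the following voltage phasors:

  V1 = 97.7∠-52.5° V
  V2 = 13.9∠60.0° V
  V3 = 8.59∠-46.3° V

Step 1 — Convert each phasor to rectangular form:
  V1 = 97.7·(cos(-52.5°) + j·sin(-52.5°)) = 59.48 - j77.51 V
  V2 = 13.9·(cos(60.0°) + j·sin(60.0°)) = 6.95 + j12.04 V
  V3 = 8.59·(cos(-46.3°) + j·sin(-46.3°)) = 5.935 - j6.21 V
Step 2 — Sum components: V_total = 72.36 - j71.68 V.
Step 3 — Convert to polar: |V_total| = 101.9 V, ∠V_total = -44.7°.

V_total = 101.9∠-44.7° V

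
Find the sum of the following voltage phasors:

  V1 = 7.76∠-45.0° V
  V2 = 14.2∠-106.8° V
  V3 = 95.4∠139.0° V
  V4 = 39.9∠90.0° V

Step 1 — Convert each phasor to rectangular form:
  V1 = 7.76·(cos(-45.0°) + j·sin(-45.0°)) = 5.487 - j5.487 V
  V2 = 14.2·(cos(-106.8°) + j·sin(-106.8°)) = -4.104 - j13.59 V
  V3 = 95.4·(cos(139.0°) + j·sin(139.0°)) = -72 + j62.59 V
  V4 = 39.9·(cos(90.0°) + j·sin(90.0°)) = 0 + j39.9 V
Step 2 — Sum components: V_total = -70.62 + j83.41 V.
Step 3 — Convert to polar: |V_total| = 109.3 V, ∠V_total = 130.3°.

V_total = 109.3∠130.3° V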